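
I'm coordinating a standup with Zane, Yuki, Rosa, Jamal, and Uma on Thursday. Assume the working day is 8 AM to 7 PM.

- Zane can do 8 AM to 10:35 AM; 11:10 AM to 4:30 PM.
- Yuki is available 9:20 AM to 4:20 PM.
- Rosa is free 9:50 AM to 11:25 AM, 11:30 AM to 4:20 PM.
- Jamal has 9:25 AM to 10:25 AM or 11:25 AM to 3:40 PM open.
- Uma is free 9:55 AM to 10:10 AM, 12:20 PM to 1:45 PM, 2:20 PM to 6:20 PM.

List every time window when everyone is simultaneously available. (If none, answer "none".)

09:55-10:10, 12:20-13:45, 14:20-15:40

Zane ∩ Yuki: 09:20-10:35, 11:10-16:20.
Zane ∩ Yuki ∩ Rosa: 09:50-10:35, 11:10-11:25, 11:30-16:20.
Zane ∩ Yuki ∩ Rosa ∩ Jamal: 09:50-10:25, 11:30-15:40.
Zane ∩ Yuki ∩ Rosa ∩ Jamal ∩ Uma: 09:55-10:10, 12:20-13:45, 14:20-15:40.
So the common availability across everyone is 09:55-10:10, 12:20-13:45, 14:20-15:40.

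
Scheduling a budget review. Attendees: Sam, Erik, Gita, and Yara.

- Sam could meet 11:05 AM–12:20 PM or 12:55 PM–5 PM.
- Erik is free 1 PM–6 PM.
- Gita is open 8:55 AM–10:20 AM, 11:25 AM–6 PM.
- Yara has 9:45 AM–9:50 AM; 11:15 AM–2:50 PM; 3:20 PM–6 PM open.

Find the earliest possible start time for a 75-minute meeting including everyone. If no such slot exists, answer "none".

Sam ∩ Erik: 13:00-17:00.
Sam ∩ Erik ∩ Gita: 13:00-17:00.
Sam ∩ Erik ∩ Gita ∩ Yara: 13:00-14:50, 15:20-17:00.
The first common window of at least 75 minutes is 13:00-14:50, so the earliest start is 13:00.

13:00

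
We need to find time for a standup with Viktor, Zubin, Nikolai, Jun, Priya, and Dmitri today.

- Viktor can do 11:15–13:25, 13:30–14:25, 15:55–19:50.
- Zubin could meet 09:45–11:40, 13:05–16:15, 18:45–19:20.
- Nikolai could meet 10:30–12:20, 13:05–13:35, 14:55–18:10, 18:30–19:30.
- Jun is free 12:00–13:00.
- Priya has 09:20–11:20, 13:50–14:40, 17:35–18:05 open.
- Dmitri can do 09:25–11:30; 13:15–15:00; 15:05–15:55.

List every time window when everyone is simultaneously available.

none

Viktor ∩ Zubin: 11:15-11:40, 13:05-13:25, 13:30-14:25, 15:55-16:15, 18:45-19:20.
Viktor ∩ Zubin ∩ Nikolai: 11:15-11:40, 13:05-13:25, 13:30-13:35, 15:55-16:15, 18:45-19:20.
Viktor ∩ Zubin ∩ Nikolai ∩ Jun: ∅.
Viktor ∩ Zubin ∩ Nikolai ∩ Jun ∩ Priya: ∅.
Viktor ∩ Zubin ∩ Nikolai ∩ Jun ∩ Priya ∩ Dmitri: ∅.
There is no time when everyone is free.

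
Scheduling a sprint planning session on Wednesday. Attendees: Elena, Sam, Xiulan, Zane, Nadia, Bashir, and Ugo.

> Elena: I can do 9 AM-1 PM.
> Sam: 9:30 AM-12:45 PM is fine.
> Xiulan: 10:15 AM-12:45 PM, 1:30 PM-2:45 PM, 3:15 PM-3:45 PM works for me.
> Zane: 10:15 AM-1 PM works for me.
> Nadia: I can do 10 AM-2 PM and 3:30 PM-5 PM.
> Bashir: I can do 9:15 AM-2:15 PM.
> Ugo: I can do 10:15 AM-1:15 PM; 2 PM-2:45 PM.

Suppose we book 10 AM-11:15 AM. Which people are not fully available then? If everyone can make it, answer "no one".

Ugo, Xiulan, Zane

Elena: free for 10:00-11:15. Sam: free for 10:00-11:15. Xiulan: not fully free for 10:00-11:15. Zane: not fully free for 10:00-11:15. Nadia: free for 10:00-11:15. Bashir: free for 10:00-11:15. Ugo: not fully free for 10:00-11:15.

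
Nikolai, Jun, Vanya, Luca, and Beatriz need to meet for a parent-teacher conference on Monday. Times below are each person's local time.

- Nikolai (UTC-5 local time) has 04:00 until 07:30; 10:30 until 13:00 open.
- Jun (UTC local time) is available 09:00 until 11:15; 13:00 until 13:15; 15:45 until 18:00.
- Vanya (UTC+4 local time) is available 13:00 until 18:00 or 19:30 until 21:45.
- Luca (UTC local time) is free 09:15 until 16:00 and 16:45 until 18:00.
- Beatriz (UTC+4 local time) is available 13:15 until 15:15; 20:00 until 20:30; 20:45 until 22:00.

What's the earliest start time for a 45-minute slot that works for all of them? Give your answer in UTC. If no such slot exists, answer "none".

Nikolai in UTC: 09:00-12:30, 15:30-18:00 (add 5h to convert from UTC-5).
Jun in UTC: 09:00-11:15, 13:00-13:15, 15:45-18:00.
Vanya in UTC: 09:00-14:00, 15:30-17:45 (subtract 4h to convert from UTC+4).
Luca in UTC: 09:15-16:00, 16:45-18:00.
Beatriz in UTC: 09:15-11:15, 16:00-16:30, 16:45-18:00 (subtract 4h to convert from UTC+4).
Nikolai ∩ Jun: 09:00-11:15, 15:45-18:00.
Nikolai ∩ Jun ∩ Vanya: 09:00-11:15, 15:45-17:45.
Nikolai ∩ Jun ∩ Vanya ∩ Luca: 09:15-11:15, 15:45-16:00, 16:45-17:45.
Nikolai ∩ Jun ∩ Vanya ∩ Luca ∩ Beatriz: 09:15-11:15, 16:45-17:45.
The first common window of at least 45 minutes is 09:15-11:15, so the earliest start is 09:15.

09:15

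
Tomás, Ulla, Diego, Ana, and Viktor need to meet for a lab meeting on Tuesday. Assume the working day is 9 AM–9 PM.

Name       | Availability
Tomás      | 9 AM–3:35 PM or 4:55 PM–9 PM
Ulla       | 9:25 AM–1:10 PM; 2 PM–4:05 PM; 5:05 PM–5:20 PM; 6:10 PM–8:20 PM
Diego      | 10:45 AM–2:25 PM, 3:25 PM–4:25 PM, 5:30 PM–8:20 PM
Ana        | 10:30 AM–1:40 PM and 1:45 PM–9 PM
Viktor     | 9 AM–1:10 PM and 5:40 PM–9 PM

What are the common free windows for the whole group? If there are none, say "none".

10:45-13:10, 18:10-20:20

Tomás ∩ Ulla: 09:25-13:10, 14:00-15:35, 17:05-17:20, 18:10-20:20.
Tomás ∩ Ulla ∩ Diego: 10:45-13:10, 14:00-14:25, 15:25-15:35, 18:10-20:20.
Tomás ∩ Ulla ∩ Diego ∩ Ana: 10:45-13:10, 14:00-14:25, 15:25-15:35, 18:10-20:20.
Tomás ∩ Ulla ∩ Diego ∩ Ana ∩ Viktor: 10:45-13:10, 18:10-20:20.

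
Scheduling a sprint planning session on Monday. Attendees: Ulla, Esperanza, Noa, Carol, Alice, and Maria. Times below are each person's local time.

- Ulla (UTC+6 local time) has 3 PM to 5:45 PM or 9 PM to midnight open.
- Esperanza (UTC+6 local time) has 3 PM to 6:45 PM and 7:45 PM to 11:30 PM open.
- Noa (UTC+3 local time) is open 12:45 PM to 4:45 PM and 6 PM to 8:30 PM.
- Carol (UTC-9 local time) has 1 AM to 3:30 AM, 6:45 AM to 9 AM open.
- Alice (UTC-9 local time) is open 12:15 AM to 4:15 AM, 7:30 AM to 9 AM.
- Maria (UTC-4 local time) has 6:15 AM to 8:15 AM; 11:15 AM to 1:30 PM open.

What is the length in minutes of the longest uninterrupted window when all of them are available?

Ulla in UTC: 09:00-11:45, 15:00-18:00 (subtract 6h to convert from UTC+6).
Esperanza in UTC: 09:00-12:45, 13:45-17:30 (subtract 6h to convert from UTC+6).
Noa in UTC: 09:45-13:45, 15:00-17:30 (subtract 3h to convert from UTC+3).
Carol in UTC: 10:00-12:30, 15:45-18:00 (add 9h to convert from UTC-9).
Alice in UTC: 09:15-13:15, 16:30-18:00 (add 9h to convert from UTC-9).
Maria in UTC: 10:15-12:15, 15:15-17:30 (add 4h to convert from UTC-4).
Ulla ∩ Esperanza: 09:00-11:45, 15:00-17:30.
Ulla ∩ Esperanza ∩ Noa: 09:45-11:45, 15:00-17:30.
Ulla ∩ Esperanza ∩ Noa ∩ Carol: 10:00-11:45, 15:45-17:30.
Ulla ∩ Esperanza ∩ Noa ∩ Carol ∩ Alice: 10:00-11:45, 16:30-17:30.
Ulla ∩ Esperanza ∩ Noa ∩ Carol ∩ Alice ∩ Maria: 10:15-11:45, 16:30-17:30.
The longest is 10:15-11:45 at 90 minutes.

90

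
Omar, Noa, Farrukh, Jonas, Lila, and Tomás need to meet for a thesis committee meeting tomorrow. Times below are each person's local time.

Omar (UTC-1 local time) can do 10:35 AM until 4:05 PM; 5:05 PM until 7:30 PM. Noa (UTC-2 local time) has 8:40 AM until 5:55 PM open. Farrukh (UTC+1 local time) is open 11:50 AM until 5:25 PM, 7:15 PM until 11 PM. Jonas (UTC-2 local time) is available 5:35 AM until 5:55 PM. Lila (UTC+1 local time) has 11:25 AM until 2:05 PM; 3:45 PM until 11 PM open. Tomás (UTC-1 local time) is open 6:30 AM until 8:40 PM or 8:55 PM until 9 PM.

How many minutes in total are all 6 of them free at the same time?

Omar in UTC: 11:35-17:05, 18:05-20:30 (add 1h to convert from UTC-1).
Noa in UTC: 10:40-19:55 (add 2h to convert from UTC-2).
Farrukh in UTC: 10:50-16:25, 18:15-22:00 (subtract 1h to convert from UTC+1).
Jonas in UTC: 07:35-19:55 (add 2h to convert from UTC-2).
Lila in UTC: 10:25-13:05, 14:45-22:00 (subtract 1h to convert from UTC+1).
Tomás in UTC: 07:30-21:40, 21:55-22:00 (add 1h to convert from UTC-1).
Omar ∩ Noa: 11:35-17:05, 18:05-19:55.
Omar ∩ Noa ∩ Farrukh: 11:35-16:25, 18:15-19:55.
Omar ∩ Noa ∩ Farrukh ∩ Jonas: 11:35-16:25, 18:15-19:55.
Omar ∩ Noa ∩ Farrukh ∩ Jonas ∩ Lila: 11:35-13:05, 14:45-16:25, 18:15-19:55.
Omar ∩ Noa ∩ Farrukh ∩ Jonas ∩ Lila ∩ Tomás: 11:35-13:05, 14:45-16:25, 18:15-19:55.
Those are the intersection windows.
Summing the common windows: 90 + 100 + 100 = 290 minutes.

290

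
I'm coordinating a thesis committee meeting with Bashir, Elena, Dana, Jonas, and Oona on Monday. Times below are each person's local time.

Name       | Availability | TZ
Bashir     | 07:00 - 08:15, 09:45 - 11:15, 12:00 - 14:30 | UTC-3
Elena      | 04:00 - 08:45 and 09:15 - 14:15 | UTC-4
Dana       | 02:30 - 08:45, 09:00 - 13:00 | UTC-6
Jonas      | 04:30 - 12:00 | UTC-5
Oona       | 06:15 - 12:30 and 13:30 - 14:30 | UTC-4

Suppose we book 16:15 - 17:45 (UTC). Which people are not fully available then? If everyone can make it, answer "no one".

Bashir, Jonas, Oona

Bashir in UTC: 10:00-11:15, 12:45-14:15, 15:00-17:30 (add 3h to convert from UTC-3).
Elena in UTC: 08:00-12:45, 13:15-18:15 (add 4h to convert from UTC-4).
Dana in UTC: 08:30-14:45, 15:00-19:00 (add 6h to convert from UTC-6).
Jonas in UTC: 09:30-17:00 (add 5h to convert from UTC-5).
Oona in UTC: 10:15-16:30, 17:30-18:30 (add 4h to convert from UTC-4).
Bashir: not fully free for 16:15-17:45. Elena: free for 16:15-17:45. Dana: free for 16:15-17:45. Jonas: not fully free for 16:15-17:45. Oona: not fully free for 16:15-17:45.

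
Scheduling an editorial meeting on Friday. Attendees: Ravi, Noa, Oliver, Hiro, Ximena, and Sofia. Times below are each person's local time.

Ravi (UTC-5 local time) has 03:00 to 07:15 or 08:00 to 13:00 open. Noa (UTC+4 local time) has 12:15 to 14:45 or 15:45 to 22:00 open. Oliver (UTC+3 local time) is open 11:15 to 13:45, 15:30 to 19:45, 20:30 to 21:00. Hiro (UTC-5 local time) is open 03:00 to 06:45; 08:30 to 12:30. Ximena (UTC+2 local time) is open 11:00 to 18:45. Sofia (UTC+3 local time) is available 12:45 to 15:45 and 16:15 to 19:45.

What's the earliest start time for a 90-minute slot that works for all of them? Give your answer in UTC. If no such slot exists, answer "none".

13:30

Ravi in UTC: 08:00-12:15, 13:00-18:00 (add 5h to convert from UTC-5).
Noa in UTC: 08:15-10:45, 11:45-18:00 (subtract 4h to convert from UTC+4).
Oliver in UTC: 08:15-10:45, 12:30-16:45, 17:30-18:00 (subtract 3h to convert from UTC+3).
Hiro in UTC: 08:00-11:45, 13:30-17:30 (add 5h to convert from UTC-5).
Ximena in UTC: 09:00-16:45 (subtract 2h to convert from UTC+2).
Sofia in UTC: 09:45-12:45, 13:15-16:45 (subtract 3h to convert from UTC+3).
Ravi ∩ Noa: 08:15-10:45, 11:45-12:15, 13:00-18:00.
Ravi ∩ Noa ∩ Oliver: 08:15-10:45, 13:00-16:45, 17:30-18:00.
Ravi ∩ Noa ∩ Oliver ∩ Hiro: 08:15-10:45, 13:30-16:45.
Ravi ∩ Noa ∩ Oliver ∩ Hiro ∩ Ximena: 09:00-10:45, 13:30-16:45.
Ravi ∩ Noa ∩ Oliver ∩ Hiro ∩ Ximena ∩ Sofia: 09:45-10:45, 13:30-16:45.
The first common window of at least 90 minutes is 13:30-16:45, so the earliest start is 13:30.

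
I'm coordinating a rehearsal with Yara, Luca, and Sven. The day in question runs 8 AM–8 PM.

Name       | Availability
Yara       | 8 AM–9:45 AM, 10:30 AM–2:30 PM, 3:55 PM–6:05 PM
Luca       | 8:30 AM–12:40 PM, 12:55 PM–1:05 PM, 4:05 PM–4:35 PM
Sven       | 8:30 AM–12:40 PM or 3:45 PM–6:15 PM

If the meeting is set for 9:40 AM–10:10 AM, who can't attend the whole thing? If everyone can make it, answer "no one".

Yara

Yara: not fully free for 09:40-10:10. Luca: free for 09:40-10:10. Sven: free for 09:40-10:10.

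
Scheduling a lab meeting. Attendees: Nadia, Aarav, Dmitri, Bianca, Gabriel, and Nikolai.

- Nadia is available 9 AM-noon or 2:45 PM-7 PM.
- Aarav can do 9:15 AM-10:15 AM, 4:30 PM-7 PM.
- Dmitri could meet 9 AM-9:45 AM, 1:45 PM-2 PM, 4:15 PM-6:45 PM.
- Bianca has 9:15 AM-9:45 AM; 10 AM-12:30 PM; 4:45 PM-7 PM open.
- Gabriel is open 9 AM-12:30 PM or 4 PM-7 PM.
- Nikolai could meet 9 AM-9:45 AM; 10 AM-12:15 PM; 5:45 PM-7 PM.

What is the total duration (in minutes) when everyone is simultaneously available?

Nadia ∩ Aarav: 09:15-10:15, 16:30-19:00.
Nadia ∩ Aarav ∩ Dmitri: 09:15-09:45, 16:30-18:45.
Nadia ∩ Aarav ∩ Dmitri ∩ Bianca: 09:15-09:45, 16:45-18:45.
Nadia ∩ Aarav ∩ Dmitri ∩ Bianca ∩ Gabriel: 09:15-09:45, 16:45-18:45.
Nadia ∩ Aarav ∩ Dmitri ∩ Bianca ∩ Gabriel ∩ Nikolai: 09:15-09:45, 17:45-18:45.
Summing the common windows: 30 + 60 = 90 minutes.

90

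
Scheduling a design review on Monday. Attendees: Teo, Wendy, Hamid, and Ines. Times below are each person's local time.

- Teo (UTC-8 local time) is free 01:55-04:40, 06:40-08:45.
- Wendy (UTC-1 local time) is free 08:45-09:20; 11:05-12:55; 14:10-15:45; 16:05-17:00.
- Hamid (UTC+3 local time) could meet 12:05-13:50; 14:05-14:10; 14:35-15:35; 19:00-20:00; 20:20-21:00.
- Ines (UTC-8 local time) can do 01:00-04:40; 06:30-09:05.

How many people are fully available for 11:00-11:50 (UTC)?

2

Teo in UTC: 09:55-12:40, 14:40-16:45 (add 8h to convert from UTC-8).
Wendy in UTC: 09:45-10:20, 12:05-13:55, 15:10-16:45, 17:05-18:00 (add 1h to convert from UTC-1).
Hamid in UTC: 09:05-10:50, 11:05-11:10, 11:35-12:35, 16:00-17:00, 17:20-18:00 (subtract 3h to convert from UTC+3).
Ines in UTC: 09:00-12:40, 14:30-17:05 (add 8h to convert from UTC-8).
Teo and Ines can make the full 11:00-11:50 slot — that's 2.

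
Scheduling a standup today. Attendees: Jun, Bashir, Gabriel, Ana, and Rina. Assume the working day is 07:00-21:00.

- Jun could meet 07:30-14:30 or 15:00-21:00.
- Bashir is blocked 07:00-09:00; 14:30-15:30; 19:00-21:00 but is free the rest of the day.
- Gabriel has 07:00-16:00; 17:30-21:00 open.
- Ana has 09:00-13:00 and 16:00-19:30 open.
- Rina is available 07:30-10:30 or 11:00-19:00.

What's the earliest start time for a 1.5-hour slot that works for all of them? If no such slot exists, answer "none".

Jun free: 07:30-14:30, 15:00-21:00.
Bashir free: 09:00-14:30, 15:30-19:00 (invert busy blocks within the working day).
Gabriel free: 07:00-16:00, 17:30-21:00.
Ana free: 09:00-13:00, 16:00-19:30.
Rina free: 07:30-10:30, 11:00-19:00.
Jun ∩ Bashir: 09:00-14:30, 15:30-19:00.
Jun ∩ Bashir ∩ Gabriel: 09:00-14:30, 15:30-16:00, 17:30-19:00.
Jun ∩ Bashir ∩ Gabriel ∩ Ana: 09:00-13:00, 17:30-19:00.
Jun ∩ Bashir ∩ Gabriel ∩ Ana ∩ Rina: 09:00-10:30, 11:00-13:00, 17:30-19:00.
The first common window of at least 90 minutes is 09:00-10:30, so the earliest start is 09:00.

09:00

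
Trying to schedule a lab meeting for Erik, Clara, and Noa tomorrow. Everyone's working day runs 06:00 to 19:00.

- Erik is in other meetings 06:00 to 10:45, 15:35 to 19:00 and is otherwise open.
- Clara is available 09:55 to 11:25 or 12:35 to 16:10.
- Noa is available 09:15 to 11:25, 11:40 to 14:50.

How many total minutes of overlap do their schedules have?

175

Erik free: 10:45-15:35 (invert busy blocks within the working day).
Clara free: 09:55-11:25, 12:35-16:10.
Noa free: 09:15-11:25, 11:40-14:50.
Erik ∩ Clara: 10:45-11:25, 12:35-15:35.
Erik ∩ Clara ∩ Noa: 10:45-11:25, 12:35-14:50.
Summing the common windows: 40 + 135 = 175 minutes.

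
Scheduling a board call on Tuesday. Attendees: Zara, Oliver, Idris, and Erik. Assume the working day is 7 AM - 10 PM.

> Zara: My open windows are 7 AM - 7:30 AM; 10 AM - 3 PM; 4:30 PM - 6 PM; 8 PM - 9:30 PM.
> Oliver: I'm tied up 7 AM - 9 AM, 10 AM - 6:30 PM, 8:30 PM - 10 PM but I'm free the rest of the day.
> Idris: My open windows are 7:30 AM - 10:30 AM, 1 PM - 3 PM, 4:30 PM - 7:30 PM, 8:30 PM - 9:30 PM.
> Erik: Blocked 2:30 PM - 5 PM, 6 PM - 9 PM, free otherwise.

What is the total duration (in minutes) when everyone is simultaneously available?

0

Zara free: 07:00-07:30, 10:00-15:00, 16:30-18:00, 20:00-21:30.
Oliver free: 09:00-10:00, 18:30-20:30 (invert busy blocks within the working day).
Idris free: 07:30-10:30, 13:00-15:00, 16:30-19:30, 20:30-21:30.
Erik free: 07:00-14:30, 17:00-18:00, 21:00-22:00 (invert busy blocks within the working day).
Zara ∩ Oliver: 20:00-20:30.
Zara ∩ Oliver ∩ Idris: ∅.
Zara ∩ Oliver ∩ Idris ∩ Erik: ∅.
There is no time when everyone is free.
There is no common window, so the total is 0 minutes.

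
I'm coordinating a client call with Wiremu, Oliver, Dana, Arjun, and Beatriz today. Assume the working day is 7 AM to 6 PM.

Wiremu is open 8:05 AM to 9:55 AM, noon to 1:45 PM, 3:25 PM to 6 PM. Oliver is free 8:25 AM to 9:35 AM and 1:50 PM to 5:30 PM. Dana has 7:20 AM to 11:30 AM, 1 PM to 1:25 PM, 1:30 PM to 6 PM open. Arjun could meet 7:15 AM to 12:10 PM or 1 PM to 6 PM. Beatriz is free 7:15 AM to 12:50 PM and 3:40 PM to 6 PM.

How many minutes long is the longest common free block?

Wiremu ∩ Oliver: 08:25-09:35, 15:25-17:30.
Wiremu ∩ Oliver ∩ Dana: 08:25-09:35, 15:25-17:30.
Wiremu ∩ Oliver ∩ Dana ∩ Arjun: 08:25-09:35, 15:25-17:30.
Wiremu ∩ Oliver ∩ Dana ∩ Arjun ∩ Beatriz: 08:25-09:35, 15:40-17:30.
The longest is 15:40-17:30 at 110 minutes.

110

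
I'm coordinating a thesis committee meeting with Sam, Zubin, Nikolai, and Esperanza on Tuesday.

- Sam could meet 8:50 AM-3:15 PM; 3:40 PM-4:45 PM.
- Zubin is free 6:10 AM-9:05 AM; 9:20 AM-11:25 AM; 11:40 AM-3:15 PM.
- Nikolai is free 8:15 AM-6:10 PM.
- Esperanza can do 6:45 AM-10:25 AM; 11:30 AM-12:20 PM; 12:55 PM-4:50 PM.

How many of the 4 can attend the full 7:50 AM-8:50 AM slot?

Zubin and Esperanza can make the full 07:50-08:50 slot — that's 2.

2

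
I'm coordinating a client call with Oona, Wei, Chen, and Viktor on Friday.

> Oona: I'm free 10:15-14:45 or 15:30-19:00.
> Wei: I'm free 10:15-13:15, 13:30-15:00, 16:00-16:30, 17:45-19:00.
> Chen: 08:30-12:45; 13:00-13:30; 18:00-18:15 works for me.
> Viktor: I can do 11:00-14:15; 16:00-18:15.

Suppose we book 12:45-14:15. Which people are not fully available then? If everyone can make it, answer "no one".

Chen, Wei

Oona: free for 12:45-14:15. Wei: not fully free for 12:45-14:15. Chen: not fully free for 12:45-14:15. Viktor: free for 12:45-14:15.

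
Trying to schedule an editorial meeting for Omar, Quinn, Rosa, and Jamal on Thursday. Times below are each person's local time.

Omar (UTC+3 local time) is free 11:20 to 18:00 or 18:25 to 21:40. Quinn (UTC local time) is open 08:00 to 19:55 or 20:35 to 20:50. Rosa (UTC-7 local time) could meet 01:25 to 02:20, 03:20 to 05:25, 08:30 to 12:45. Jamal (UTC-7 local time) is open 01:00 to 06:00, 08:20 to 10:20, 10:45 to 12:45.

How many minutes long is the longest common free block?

Omar in UTC: 08:20-15:00, 15:25-18:40 (subtract 3h to convert from UTC+3).
Quinn in UTC: 08:00-19:55, 20:35-20:50.
Rosa in UTC: 08:25-09:20, 10:20-12:25, 15:30-19:45 (add 7h to convert from UTC-7).
Jamal in UTC: 08:00-13:00, 15:20-17:20, 17:45-19:45 (add 7h to convert from UTC-7).
Omar ∩ Quinn: 08:20-15:00, 15:25-18:40.
Omar ∩ Quinn ∩ Rosa: 08:25-09:20, 10:20-12:25, 15:30-18:40.
Omar ∩ Quinn ∩ Rosa ∩ Jamal: 08:25-09:20, 10:20-12:25, 15:30-17:20, 17:45-18:40.
The longest is 10:20-12:25 at 125 minutes.

125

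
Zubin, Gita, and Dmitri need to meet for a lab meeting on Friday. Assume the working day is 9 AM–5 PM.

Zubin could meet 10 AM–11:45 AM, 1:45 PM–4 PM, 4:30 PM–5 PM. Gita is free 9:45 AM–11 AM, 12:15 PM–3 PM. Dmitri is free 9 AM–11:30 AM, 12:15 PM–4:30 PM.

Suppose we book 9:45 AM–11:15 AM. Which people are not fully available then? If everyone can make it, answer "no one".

Zubin: not fully free for 09:45-11:15. Gita: not fully free for 09:45-11:15. Dmitri: free for 09:45-11:15.

Gita, Zubin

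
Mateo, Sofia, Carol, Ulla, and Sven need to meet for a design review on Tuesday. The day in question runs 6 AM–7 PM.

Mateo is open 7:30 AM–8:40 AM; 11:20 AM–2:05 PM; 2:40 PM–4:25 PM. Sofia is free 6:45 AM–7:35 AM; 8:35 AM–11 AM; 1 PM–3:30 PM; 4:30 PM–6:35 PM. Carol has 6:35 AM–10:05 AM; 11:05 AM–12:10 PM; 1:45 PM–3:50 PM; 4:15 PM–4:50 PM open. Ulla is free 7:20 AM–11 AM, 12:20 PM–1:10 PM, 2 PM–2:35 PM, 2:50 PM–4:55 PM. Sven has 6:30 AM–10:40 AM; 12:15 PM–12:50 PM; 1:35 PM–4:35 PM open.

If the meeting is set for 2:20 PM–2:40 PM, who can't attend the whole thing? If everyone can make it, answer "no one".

Mateo, Ulla

Mateo: not fully free for 14:20-14:40. Sofia: free for 14:20-14:40. Carol: free for 14:20-14:40. Ulla: not fully free for 14:20-14:40. Sven: free for 14:20-14:40.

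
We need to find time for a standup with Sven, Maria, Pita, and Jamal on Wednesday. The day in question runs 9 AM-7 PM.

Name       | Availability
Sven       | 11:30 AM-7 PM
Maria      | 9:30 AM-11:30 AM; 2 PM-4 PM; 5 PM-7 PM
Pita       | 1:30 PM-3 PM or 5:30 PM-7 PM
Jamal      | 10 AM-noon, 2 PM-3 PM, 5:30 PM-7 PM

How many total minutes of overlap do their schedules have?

Sven ∩ Maria: 14:00-16:00, 17:00-19:00.
Sven ∩ Maria ∩ Pita: 14:00-15:00, 17:30-19:00.
Sven ∩ Maria ∩ Pita ∩ Jamal: 14:00-15:00, 17:30-19:00.
Summing the common windows: 60 + 90 = 150 minutes.

150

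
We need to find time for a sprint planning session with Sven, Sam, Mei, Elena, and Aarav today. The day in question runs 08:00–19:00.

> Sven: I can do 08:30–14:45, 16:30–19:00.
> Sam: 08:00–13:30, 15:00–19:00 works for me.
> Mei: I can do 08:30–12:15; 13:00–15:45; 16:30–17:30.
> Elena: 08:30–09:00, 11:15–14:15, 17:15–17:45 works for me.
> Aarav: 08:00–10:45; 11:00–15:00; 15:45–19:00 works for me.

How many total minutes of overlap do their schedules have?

135

Sven ∩ Sam: 08:30-13:30, 16:30-19:00.
Sven ∩ Sam ∩ Mei: 08:30-12:15, 13:00-13:30, 16:30-17:30.
Sven ∩ Sam ∩ Mei ∩ Elena: 08:30-09:00, 11:15-12:15, 13:00-13:30, 17:15-17:30.
Sven ∩ Sam ∩ Mei ∩ Elena ∩ Aarav: 08:30-09:00, 11:15-12:15, 13:00-13:30, 17:15-17:30.
Those are the intersection windows.
Summing the common windows: 30 + 60 + 30 + 15 = 135 minutes.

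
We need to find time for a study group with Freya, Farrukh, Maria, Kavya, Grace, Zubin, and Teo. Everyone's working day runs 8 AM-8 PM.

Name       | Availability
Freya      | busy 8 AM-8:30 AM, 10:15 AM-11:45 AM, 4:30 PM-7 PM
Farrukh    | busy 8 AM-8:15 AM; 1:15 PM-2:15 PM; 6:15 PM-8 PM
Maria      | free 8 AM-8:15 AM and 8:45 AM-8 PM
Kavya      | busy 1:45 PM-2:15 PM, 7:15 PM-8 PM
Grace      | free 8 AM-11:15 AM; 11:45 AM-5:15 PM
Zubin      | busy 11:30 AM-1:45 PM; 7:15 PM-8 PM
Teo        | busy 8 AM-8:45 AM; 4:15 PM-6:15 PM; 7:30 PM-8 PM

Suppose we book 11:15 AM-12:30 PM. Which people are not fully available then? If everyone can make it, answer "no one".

Freya free: 08:30-10:15, 11:45-16:30, 19:00-20:00 (invert busy blocks within the working day).
Farrukh free: 08:15-13:15, 14:15-18:15 (invert busy blocks within the working day).
Maria free: 08:00-08:15, 08:45-20:00.
Kavya free: 08:00-13:45, 14:15-19:15 (invert busy blocks within the working day).
Grace free: 08:00-11:15, 11:45-17:15.
Zubin free: 08:00-11:30, 13:45-19:15 (invert busy blocks within the working day).
Teo free: 08:45-16:15, 18:15-19:30 (invert busy blocks within the working day).
Freya: not fully free for 11:15-12:30. Farrukh: free for 11:15-12:30. Maria: free for 11:15-12:30. Kavya: free for 11:15-12:30. Grace: not fully free for 11:15-12:30. Zubin: not fully free for 11:15-12:30. Teo: free for 11:15-12:30.

Freya, Grace, Zubin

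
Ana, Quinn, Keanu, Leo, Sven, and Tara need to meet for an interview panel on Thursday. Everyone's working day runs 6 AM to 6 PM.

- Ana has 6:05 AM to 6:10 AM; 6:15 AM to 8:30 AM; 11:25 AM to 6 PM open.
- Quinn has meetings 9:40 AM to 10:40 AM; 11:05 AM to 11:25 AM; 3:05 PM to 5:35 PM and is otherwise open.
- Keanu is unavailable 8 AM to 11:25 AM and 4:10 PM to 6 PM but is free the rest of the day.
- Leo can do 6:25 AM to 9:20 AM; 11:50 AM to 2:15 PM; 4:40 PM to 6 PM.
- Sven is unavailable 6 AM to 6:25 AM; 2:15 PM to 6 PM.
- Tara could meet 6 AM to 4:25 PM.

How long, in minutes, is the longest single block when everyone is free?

Ana free: 06:05-06:10, 06:15-08:30, 11:25-18:00.
Quinn free: 06:00-09:40, 10:40-11:05, 11:25-15:05, 17:35-18:00 (invert busy blocks within the working day).
Keanu free: 06:00-08:00, 11:25-16:10 (invert busy blocks within the working day).
Leo free: 06:25-09:20, 11:50-14:15, 16:40-18:00.
Sven free: 06:25-14:15 (invert busy blocks within the working day).
Tara free: 06:00-16:25.
Ana ∩ Quinn: 06:05-06:10, 06:15-08:30, 11:25-15:05, 17:35-18:00.
Ana ∩ Quinn ∩ Keanu: 06:05-06:10, 06:15-08:00, 11:25-15:05.
Ana ∩ Quinn ∩ Keanu ∩ Leo: 06:25-08:00, 11:50-14:15.
Ana ∩ Quinn ∩ Keanu ∩ Leo ∩ Sven: 06:25-08:00, 11:50-14:15.
Ana ∩ Quinn ∩ Keanu ∩ Leo ∩ Sven ∩ Tara: 06:25-08:00, 11:50-14:15.
Those are the intersection windows.
The longest is 11:50-14:15 at 145 minutes.

145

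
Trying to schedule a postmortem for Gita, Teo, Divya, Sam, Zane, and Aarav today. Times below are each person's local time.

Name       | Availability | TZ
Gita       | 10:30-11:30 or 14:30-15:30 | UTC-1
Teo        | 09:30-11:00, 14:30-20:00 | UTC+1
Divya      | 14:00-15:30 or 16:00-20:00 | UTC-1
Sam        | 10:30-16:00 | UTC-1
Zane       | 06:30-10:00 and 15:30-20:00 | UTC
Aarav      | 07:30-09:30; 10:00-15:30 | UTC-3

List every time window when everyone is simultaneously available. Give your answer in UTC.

Gita in UTC: 11:30-12:30, 15:30-16:30 (add 1h to convert from UTC-1).
Teo in UTC: 08:30-10:00, 13:30-19:00 (subtract 1h to convert from UTC+1).
Divya in UTC: 15:00-16:30, 17:00-21:00 (add 1h to convert from UTC-1).
Sam in UTC: 11:30-17:00 (add 1h to convert from UTC-1).
Zane in UTC: 06:30-10:00, 15:30-20:00.
Aarav in UTC: 10:30-12:30, 13:00-18:30 (add 3h to convert from UTC-3).
Gita ∩ Teo: 15:30-16:30.
Gita ∩ Teo ∩ Divya: 15:30-16:30.
Gita ∩ Teo ∩ Divya ∩ Sam: 15:30-16:30.
Gita ∩ Teo ∩ Divya ∩ Sam ∩ Zane: 15:30-16:30.
Gita ∩ Teo ∩ Divya ∩ Sam ∩ Zane ∩ Aarav: 15:30-16:30.

15:30-16:30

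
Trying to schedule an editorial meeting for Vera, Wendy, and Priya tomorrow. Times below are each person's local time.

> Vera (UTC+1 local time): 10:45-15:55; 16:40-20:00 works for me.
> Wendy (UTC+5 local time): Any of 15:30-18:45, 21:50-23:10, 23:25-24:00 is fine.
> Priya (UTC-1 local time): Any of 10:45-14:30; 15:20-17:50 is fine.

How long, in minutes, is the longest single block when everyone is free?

120

Vera in UTC: 09:45-14:55, 15:40-19:00 (subtract 1h to convert from UTC+1).
Wendy in UTC: 10:30-13:45, 16:50-18:10, 18:25-19:00 (subtract 5h to convert from UTC+5).
Priya in UTC: 11:45-15:30, 16:20-18:50 (add 1h to convert from UTC-1).
Vera ∩ Wendy: 10:30-13:45, 16:50-18:10, 18:25-19:00.
Vera ∩ Wendy ∩ Priya: 11:45-13:45, 16:50-18:10, 18:25-18:50.
The longest is 11:45-13:45 at 120 minutes.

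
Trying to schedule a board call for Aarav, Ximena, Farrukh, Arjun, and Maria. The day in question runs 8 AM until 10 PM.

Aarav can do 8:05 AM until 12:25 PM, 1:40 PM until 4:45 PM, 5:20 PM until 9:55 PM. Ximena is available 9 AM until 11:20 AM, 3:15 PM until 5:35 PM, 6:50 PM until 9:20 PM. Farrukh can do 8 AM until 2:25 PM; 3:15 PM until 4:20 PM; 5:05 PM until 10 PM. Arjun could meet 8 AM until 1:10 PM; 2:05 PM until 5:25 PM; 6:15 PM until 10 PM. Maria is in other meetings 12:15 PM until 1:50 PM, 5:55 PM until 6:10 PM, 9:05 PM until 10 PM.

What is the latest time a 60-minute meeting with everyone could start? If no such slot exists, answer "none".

20:05

Aarav free: 08:05-12:25, 13:40-16:45, 17:20-21:55.
Ximena free: 09:00-11:20, 15:15-17:35, 18:50-21:20.
Farrukh free: 08:00-14:25, 15:15-16:20, 17:05-22:00.
Arjun free: 08:00-13:10, 14:05-17:25, 18:15-22:00.
Maria free: 08:00-12:15, 13:50-17:55, 18:10-21:05 (invert busy blocks within the working day).
Aarav ∩ Ximena: 09:00-11:20, 15:15-16:45, 17:20-17:35, 18:50-21:20.
Aarav ∩ Ximena ∩ Farrukh: 09:00-11:20, 15:15-16:20, 17:20-17:35, 18:50-21:20.
Aarav ∩ Ximena ∩ Farrukh ∩ Arjun: 09:00-11:20, 15:15-16:20, 17:20-17:25, 18:50-21:20.
Aarav ∩ Ximena ∩ Farrukh ∩ Arjun ∩ Maria: 09:00-11:20, 15:15-16:20, 17:20-17:25, 18:50-21:05.
The last common window of at least 60 minutes is 18:50-21:05; a 60-minute meeting can start as late as 20:05 and still end by 21:05.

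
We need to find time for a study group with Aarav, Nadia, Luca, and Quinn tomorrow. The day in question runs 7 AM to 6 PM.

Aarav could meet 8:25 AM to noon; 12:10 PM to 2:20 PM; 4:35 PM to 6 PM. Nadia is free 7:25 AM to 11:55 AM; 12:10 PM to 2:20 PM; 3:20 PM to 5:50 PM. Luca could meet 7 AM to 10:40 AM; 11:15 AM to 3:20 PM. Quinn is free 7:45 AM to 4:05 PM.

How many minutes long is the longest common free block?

135

Aarav ∩ Nadia: 08:25-11:55, 12:10-14:20, 16:35-17:50.
Aarav ∩ Nadia ∩ Luca: 08:25-10:40, 11:15-11:55, 12:10-14:20.
Aarav ∩ Nadia ∩ Luca ∩ Quinn: 08:25-10:40, 11:15-11:55, 12:10-14:20.
The longest is 08:25-10:40 at 135 minutes.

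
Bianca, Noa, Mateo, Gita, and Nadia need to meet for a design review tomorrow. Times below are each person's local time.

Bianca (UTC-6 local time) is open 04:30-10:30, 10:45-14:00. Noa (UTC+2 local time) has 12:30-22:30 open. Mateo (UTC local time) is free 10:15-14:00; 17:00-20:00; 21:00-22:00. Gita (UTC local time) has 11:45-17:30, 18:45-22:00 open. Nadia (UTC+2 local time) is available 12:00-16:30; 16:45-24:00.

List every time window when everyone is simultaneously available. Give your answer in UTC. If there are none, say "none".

11:45-14:00, 17:00-17:30, 18:45-20:00

Bianca in UTC: 10:30-16:30, 16:45-20:00 (add 6h to convert from UTC-6).
Noa in UTC: 10:30-20:30 (subtract 2h to convert from UTC+2).
Mateo in UTC: 10:15-14:00, 17:00-20:00, 21:00-22:00.
Gita in UTC: 11:45-17:30, 18:45-22:00.
Nadia in UTC: 10:00-14:30, 14:45-22:00 (subtract 2h to convert from UTC+2).
Bianca ∩ Noa: 10:30-16:30, 16:45-20:00.
Bianca ∩ Noa ∩ Mateo: 10:30-14:00, 17:00-20:00.
Bianca ∩ Noa ∩ Mateo ∩ Gita: 11:45-14:00, 17:00-17:30, 18:45-20:00.
Bianca ∩ Noa ∩ Mateo ∩ Gita ∩ Nadia: 11:45-14:00, 17:00-17:30, 18:45-20:00.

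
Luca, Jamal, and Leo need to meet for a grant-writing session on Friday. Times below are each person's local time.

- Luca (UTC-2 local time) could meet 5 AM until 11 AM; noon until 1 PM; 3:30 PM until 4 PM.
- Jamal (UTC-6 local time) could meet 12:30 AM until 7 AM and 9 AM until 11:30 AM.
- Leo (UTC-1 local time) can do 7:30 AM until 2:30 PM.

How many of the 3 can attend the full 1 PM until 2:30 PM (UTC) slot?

1

Luca in UTC: 07:00-13:00, 14:00-15:00, 17:30-18:00 (add 2h to convert from UTC-2).
Jamal in UTC: 06:30-13:00, 15:00-17:30 (add 6h to convert from UTC-6).
Leo in UTC: 08:30-15:30 (add 1h to convert from UTC-1).
Leo can make the full 13:00-14:30 slot — that's 1.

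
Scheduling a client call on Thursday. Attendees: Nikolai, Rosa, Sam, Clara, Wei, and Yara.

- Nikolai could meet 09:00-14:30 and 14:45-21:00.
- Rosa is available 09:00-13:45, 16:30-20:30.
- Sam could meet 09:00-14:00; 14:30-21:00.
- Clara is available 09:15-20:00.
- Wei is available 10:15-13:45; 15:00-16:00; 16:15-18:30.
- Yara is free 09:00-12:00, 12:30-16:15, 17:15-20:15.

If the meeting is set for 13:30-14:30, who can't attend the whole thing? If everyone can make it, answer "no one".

Rosa, Sam, Wei

Nikolai: free for 13:30-14:30. Rosa: not fully free for 13:30-14:30. Sam: not fully free for 13:30-14:30. Clara: free for 13:30-14:30. Wei: not fully free for 13:30-14:30. Yara: free for 13:30-14:30.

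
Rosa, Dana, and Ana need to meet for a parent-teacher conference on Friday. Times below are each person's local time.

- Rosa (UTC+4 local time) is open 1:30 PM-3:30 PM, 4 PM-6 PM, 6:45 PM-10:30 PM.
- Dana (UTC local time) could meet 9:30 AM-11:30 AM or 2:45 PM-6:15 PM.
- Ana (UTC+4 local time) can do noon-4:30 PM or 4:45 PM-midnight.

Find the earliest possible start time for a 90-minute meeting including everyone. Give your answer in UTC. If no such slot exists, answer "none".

Rosa in UTC: 09:30-11:30, 12:00-14:00, 14:45-18:30 (subtract 4h to convert from UTC+4).
Dana in UTC: 09:30-11:30, 14:45-18:15.
Ana in UTC: 08:00-12:30, 12:45-20:00 (subtract 4h to convert from UTC+4).
Rosa ∩ Dana: 09:30-11:30, 14:45-18:15.
Rosa ∩ Dana ∩ Ana: 09:30-11:30, 14:45-18:15.
The first common window of at least 90 minutes is 09:30-11:30, so the earliest start is 09:30.

09:30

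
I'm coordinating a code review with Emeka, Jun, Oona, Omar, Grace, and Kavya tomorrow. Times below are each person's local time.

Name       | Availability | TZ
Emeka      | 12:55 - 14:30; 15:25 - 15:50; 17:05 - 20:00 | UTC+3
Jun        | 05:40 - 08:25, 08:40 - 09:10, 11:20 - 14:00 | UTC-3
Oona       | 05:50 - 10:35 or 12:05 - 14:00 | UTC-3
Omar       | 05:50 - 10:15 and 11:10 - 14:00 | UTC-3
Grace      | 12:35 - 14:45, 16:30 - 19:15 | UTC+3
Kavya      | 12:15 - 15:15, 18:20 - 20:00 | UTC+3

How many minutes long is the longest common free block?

Emeka in UTC: 09:55-11:30, 12:25-12:50, 14:05-17:00 (subtract 3h to convert from UTC+3).
Jun in UTC: 08:40-11:25, 11:40-12:10, 14:20-17:00 (add 3h to convert from UTC-3).
Oona in UTC: 08:50-13:35, 15:05-17:00 (add 3h to convert from UTC-3).
Omar in UTC: 08:50-13:15, 14:10-17:00 (add 3h to convert from UTC-3).
Grace in UTC: 09:35-11:45, 13:30-16:15 (subtract 3h to convert from UTC+3).
Kavya in UTC: 09:15-12:15, 15:20-17:00 (subtract 3h to convert from UTC+3).
Emeka ∩ Jun: 09:55-11:25, 14:20-17:00.
Emeka ∩ Jun ∩ Oona: 09:55-11:25, 15:05-17:00.
Emeka ∩ Jun ∩ Oona ∩ Omar: 09:55-11:25, 15:05-17:00.
Emeka ∩ Jun ∩ Oona ∩ Omar ∩ Grace: 09:55-11:25, 15:05-16:15.
Emeka ∩ Jun ∩ Oona ∩ Omar ∩ Grace ∩ Kavya: 09:55-11:25, 15:20-16:15.
The longest is 09:55-11:25 at 90 minutes.

90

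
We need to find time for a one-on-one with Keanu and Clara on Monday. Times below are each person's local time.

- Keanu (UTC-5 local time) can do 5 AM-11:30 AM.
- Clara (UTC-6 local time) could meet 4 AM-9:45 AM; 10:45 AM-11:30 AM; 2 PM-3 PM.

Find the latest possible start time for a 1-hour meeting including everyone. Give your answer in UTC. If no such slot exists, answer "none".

Keanu in UTC: 10:00-16:30 (add 5h to convert from UTC-5).
Clara in UTC: 10:00-15:45, 16:45-17:30, 20:00-21:00 (add 6h to convert from UTC-6).
Keanu ∩ Clara: 10:00-15:45.
Those are the intersection windows.
The last common window of at least 60 minutes is 10:00-15:45; a 60-minute meeting can start as late as 14:45 and still end by 15:45.

14:45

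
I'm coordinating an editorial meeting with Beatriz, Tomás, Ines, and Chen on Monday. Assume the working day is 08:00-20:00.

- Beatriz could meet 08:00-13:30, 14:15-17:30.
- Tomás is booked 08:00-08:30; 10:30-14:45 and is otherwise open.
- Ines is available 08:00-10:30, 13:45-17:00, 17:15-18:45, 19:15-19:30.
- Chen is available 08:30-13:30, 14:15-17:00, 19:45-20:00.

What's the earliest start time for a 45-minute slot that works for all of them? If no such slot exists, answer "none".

08:30

Beatriz free: 08:00-13:30, 14:15-17:30.
Tomás free: 08:30-10:30, 14:45-20:00 (invert busy blocks within the working day).
Ines free: 08:00-10:30, 13:45-17:00, 17:15-18:45, 19:15-19:30.
Chen free: 08:30-13:30, 14:15-17:00, 19:45-20:00.
Beatriz ∩ Tomás: 08:30-10:30, 14:45-17:30.
Beatriz ∩ Tomás ∩ Ines: 08:30-10:30, 14:45-17:00, 17:15-17:30.
Beatriz ∩ Tomás ∩ Ines ∩ Chen: 08:30-10:30, 14:45-17:00.
So the common availability across everyone is 08:30-10:30, 14:45-17:00.
The first common window of at least 45 minutes is 08:30-10:30, so the earliest start is 08:30.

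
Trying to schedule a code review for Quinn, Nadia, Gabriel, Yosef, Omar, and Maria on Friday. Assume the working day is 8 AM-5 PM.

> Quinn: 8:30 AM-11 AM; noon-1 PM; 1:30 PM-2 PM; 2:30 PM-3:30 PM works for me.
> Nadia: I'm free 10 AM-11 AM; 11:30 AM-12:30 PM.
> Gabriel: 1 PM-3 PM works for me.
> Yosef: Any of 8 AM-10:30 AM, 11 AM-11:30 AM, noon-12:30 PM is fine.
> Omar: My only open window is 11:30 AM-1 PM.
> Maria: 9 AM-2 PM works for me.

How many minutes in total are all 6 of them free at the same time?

0

Quinn ∩ Nadia: 10:00-11:00, 12:00-12:30.
Quinn ∩ Nadia ∩ Gabriel: ∅.
Quinn ∩ Nadia ∩ Gabriel ∩ Yosef: ∅.
Quinn ∩ Nadia ∩ Gabriel ∩ Yosef ∩ Omar: ∅.
Quinn ∩ Nadia ∩ Gabriel ∩ Yosef ∩ Omar ∩ Maria: ∅.
There is no time when everyone is free.
There is no common window, so the total is 0 minutes.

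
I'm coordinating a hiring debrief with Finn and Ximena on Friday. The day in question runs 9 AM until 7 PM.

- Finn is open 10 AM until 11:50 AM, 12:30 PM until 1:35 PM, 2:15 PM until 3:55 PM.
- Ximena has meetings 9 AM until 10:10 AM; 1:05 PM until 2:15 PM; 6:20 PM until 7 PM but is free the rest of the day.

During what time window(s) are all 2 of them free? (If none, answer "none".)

Finn free: 10:00-11:50, 12:30-13:35, 14:15-15:55.
Ximena free: 10:10-13:05, 14:15-18:20 (invert busy blocks within the working day).
Finn ∩ Ximena: 10:10-11:50, 12:30-13:05, 14:15-15:55.
Those are the intersection windows.

10:10-11:50, 12:30-13:05, 14:15-15:55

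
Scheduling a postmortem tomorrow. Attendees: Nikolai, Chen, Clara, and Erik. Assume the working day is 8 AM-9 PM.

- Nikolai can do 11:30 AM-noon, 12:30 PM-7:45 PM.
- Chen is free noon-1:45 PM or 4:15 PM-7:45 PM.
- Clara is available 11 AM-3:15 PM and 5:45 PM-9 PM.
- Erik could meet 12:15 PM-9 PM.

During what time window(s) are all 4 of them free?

12:30-13:45, 17:45-19:45

Nikolai ∩ Chen: 12:30-13:45, 16:15-19:45.
Nikolai ∩ Chen ∩ Clara: 12:30-13:45, 17:45-19:45.
Nikolai ∩ Chen ∩ Clara ∩ Erik: 12:30-13:45, 17:45-19:45.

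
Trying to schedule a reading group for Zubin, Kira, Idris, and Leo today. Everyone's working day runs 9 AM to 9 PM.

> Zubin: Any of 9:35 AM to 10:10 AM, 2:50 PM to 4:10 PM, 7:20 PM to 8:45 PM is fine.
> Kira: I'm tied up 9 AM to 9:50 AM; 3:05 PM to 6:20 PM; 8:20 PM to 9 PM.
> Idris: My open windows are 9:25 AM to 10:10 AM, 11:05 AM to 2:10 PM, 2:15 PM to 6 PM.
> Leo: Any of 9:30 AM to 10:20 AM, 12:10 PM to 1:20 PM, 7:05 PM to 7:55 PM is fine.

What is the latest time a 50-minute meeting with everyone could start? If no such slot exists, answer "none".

Zubin free: 09:35-10:10, 14:50-16:10, 19:20-20:45.
Kira free: 09:50-15:05, 18:20-20:20 (invert busy blocks within the working day).
Idris free: 09:25-10:10, 11:05-14:10, 14:15-18:00.
Leo free: 09:30-10:20, 12:10-13:20, 19:05-19:55.
Zubin ∩ Kira: 09:50-10:10, 14:50-15:05, 19:20-20:20.
Zubin ∩ Kira ∩ Idris: 09:50-10:10, 14:50-15:05.
Zubin ∩ Kira ∩ Idris ∩ Leo: 09:50-10:10.
No common window is at least 50 minutes long.

none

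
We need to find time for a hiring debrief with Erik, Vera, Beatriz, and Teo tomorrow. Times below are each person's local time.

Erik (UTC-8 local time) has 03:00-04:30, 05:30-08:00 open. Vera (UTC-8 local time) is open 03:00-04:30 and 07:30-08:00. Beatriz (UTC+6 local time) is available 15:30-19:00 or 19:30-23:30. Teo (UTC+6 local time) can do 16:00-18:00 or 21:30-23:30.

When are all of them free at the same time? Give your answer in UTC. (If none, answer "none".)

Erik in UTC: 11:00-12:30, 13:30-16:00 (add 8h to convert from UTC-8).
Vera in UTC: 11:00-12:30, 15:30-16:00 (add 8h to convert from UTC-8).
Beatriz in UTC: 09:30-13:00, 13:30-17:30 (subtract 6h to convert from UTC+6).
Teo in UTC: 10:00-12:00, 15:30-17:30 (subtract 6h to convert from UTC+6).
Erik ∩ Vera: 11:00-12:30, 15:30-16:00.
Erik ∩ Vera ∩ Beatriz: 11:00-12:30, 15:30-16:00.
Erik ∩ Vera ∩ Beatriz ∩ Teo: 11:00-12:00, 15:30-16:00.
So the common availability across everyone is 11:00-12:00, 15:30-16:00.

11:00-12:00, 15:30-16:00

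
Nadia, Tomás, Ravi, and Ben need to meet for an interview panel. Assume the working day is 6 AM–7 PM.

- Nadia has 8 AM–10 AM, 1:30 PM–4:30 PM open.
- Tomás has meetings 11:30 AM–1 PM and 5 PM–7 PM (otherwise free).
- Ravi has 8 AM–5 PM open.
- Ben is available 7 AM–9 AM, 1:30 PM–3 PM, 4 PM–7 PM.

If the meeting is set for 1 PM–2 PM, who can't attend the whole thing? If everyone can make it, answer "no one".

Ben, Nadia

Nadia free: 08:00-10:00, 13:30-16:30.
Tomás free: 06:00-11:30, 13:00-17:00 (invert busy blocks within the working day).
Ravi free: 08:00-17:00.
Ben free: 07:00-09:00, 13:30-15:00, 16:00-19:00.
Nadia: not fully free for 13:00-14:00. Tomás: free for 13:00-14:00. Ravi: free for 13:00-14:00. Ben: not fully free for 13:00-14:00.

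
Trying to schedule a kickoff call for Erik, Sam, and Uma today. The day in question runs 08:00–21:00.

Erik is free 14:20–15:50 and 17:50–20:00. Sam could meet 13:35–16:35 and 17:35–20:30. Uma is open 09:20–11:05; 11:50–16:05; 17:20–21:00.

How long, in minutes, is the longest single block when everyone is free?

130

Erik ∩ Sam: 14:20-15:50, 17:50-20:00.
Erik ∩ Sam ∩ Uma: 14:20-15:50, 17:50-20:00.
Those are the intersection windows.
The longest is 17:50-20:00 at 130 minutes.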